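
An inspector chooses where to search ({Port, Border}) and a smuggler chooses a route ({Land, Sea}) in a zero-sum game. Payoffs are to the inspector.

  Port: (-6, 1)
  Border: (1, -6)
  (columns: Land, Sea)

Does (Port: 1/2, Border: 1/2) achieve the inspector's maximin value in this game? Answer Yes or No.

Against Land this mix gives (1/2)·(-6) + (1/2)·1 = -5/2.
Against Sea this mix gives (1/2)·1 + (1/2)·(-6) = -5/2.
All of the smuggler's active replies (Land, Sea) yield -5/2, and no column does worse for the inspector. The mix makes the smuggler indifferent and guarantees -5/2, so it is optimal.

Yes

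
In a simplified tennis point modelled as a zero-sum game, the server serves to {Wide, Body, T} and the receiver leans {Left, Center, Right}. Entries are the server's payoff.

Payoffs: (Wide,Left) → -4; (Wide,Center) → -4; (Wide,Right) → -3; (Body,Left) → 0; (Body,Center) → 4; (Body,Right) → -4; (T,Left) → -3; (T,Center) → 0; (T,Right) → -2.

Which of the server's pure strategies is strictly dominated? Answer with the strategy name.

Wide

T gives a strictly higher payoff than Wide against every column: -3 > -4, 0 > -4, -2 > -3.
So Wide is strictly dominated and the server never plays it.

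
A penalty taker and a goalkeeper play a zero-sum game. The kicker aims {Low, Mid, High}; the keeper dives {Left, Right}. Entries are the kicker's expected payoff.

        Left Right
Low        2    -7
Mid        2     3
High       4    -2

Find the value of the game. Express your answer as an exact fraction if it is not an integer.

Row minima: Low → -7, Mid → 2, High → -2; maximin = 2.
Column maxima: Left → 4, Right → 3; minimax = 3.
2 ≠ 3, so there is no saddle point; optimal play is mixed.
Low is strictly dominated by High, so the kicker never plays it.
On the remaining 2×2 (Mid, High vs Left, Right):
Let the kicker play Mid with probability p. Expected payoff against Left: 2p + 4(1−p) = −2p + 4; against Right: 3p + (-2)(1−p) = 5p − 2.
Setting these equal: −2p + 4 = 5p − 2 ⇒ −7p = -6 ⇒ p = 6/7, and the value is (-2)·(6/7) + 4 = 16/7.
For the keeper: with q = P(Left), equating Mid's and High's payoffs gives −q + 3 = 6q − 2 ⇒ q = 5/7.

16/7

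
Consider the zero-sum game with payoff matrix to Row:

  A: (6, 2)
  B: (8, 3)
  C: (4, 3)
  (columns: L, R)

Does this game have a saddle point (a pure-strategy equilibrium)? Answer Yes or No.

Yes

Row minima: A → 2, B → 3, C → 3; maximin = 3.
Column maxima: L → 8, R → 3; minimax = 3.
maximin = minimax = 3, so a saddle point exists.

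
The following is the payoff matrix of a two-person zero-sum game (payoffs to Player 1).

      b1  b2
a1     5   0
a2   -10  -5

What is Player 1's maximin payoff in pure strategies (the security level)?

Row minima: a1 → 0, a2 → -10.
The best of these is 0.

0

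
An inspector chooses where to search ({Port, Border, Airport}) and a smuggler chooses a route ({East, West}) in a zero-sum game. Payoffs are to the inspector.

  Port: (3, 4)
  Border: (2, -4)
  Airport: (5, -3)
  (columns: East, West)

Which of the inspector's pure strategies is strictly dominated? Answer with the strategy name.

Border

Port gives a strictly higher payoff than Border against every column: 3 > 2, 4 > -4.
So Border is strictly dominated and the inspector never plays it.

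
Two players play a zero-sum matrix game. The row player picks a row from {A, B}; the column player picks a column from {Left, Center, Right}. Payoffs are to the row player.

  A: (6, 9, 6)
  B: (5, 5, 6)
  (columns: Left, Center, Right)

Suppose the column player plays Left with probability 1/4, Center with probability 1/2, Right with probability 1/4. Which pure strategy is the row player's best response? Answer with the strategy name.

Expected payoff of A: (1/4)·6 + (1/2)·9 + (1/4)·6 = 15/2.
Expected payoff of B: (1/4)·5 + (1/2)·5 + (1/4)·6 = 21/4.
The largest is 15/2, so the row player's best response is A.

A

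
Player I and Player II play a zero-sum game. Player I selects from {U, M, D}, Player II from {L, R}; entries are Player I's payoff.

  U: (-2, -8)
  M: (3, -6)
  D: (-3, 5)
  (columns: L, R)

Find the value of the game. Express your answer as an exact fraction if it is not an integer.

-3/17

Row minima: U → -8, M → -6, D → -3; maximin = -3.
Column maxima: L → 3, R → 5; minimax = 3.
-3 ≠ 3, so there is no saddle point; optimal play is mixed.
U is strictly dominated by M, so Player I never plays it.
On the remaining 2×2 (M, D vs L, R):
Let Player I play M with probability p. Expected payoff against L: 3p + (-3)(1−p) = 6p − 3; against R: (-6)p + 5(1−p) = −11p + 5.
Setting these equal: 6p − 3 = −11p + 5 ⇒ 17p = 8 ⇒ p = 8/17, and the value is (6)·(8/17) − 3 = -3/17.
For Player II: with q = P(L), equating M's and D's payoffs gives 9q − 6 = −8q + 5 ⇒ q = 11/17.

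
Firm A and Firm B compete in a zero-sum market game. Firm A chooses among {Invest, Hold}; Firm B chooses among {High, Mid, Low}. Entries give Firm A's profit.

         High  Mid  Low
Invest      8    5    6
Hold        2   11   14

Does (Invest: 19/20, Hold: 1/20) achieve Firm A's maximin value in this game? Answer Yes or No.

No

Against High this mix gives (19/20)·8 + (1/20)·2 = 77/10.
Against Mid this mix gives (19/20)·5 + (1/20)·11 = 53/10.
Against Low this mix gives (19/20)·6 + (1/20)·14 = 32/5.
Firm B will play Mid, holding Firm A to 53/10. Shifting weight toward the row that does better against Mid would raise this floor (the equalizing mix achieves 13/2 against both Mid and High), so the proposed strategy is not optimal.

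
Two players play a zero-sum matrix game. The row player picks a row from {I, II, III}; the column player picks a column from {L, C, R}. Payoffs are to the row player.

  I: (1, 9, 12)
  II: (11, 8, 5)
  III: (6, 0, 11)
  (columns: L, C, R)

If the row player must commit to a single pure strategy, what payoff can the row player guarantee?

5

Row minima: I → 1, II → 5, III → 0.
The best of these is 5.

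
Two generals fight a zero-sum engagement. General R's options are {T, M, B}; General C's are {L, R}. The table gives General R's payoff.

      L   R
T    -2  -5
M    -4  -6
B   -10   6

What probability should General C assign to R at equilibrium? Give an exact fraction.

Row minima: T → -5, M → -6, B → -10; maximin = -5.
Column maxima: L → -2, R → 6; minimax = -2.
-5 ≠ -2, so there is no saddle point; optimal play is mixed.
M is strictly dominated by T, so General R never plays it.
On the remaining 2×2 (T, B vs L, R):
Let General R play T with probability p. Expected payoff against L: (-2)p + (-10)(1−p) = 8p − 10; against R: (-5)p + 6(1−p) = −11p + 6.
Setting these equal: 8p − 10 = −11p + 6 ⇒ 19p = 16 ⇒ p = 16/19, and the value is (8)·(16/19) − 10 = -62/19.
For General C: with q = P(L), equating T's and B's payoffs gives 3q − 5 = −16q + 6 ⇒ q = 11/19.

8/19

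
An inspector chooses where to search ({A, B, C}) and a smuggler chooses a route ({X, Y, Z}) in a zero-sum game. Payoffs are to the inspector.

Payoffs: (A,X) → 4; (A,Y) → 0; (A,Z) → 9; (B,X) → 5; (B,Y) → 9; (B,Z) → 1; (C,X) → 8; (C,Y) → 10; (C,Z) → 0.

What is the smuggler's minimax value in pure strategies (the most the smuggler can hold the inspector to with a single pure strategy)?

Column maxima: X → 8, Y → 10, Z → 9.
The smallest of these is 8.

8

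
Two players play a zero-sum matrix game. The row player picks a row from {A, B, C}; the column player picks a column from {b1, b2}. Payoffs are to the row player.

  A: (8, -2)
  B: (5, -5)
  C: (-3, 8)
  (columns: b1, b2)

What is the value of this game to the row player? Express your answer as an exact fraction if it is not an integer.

58/21

Row minima: A → -2, B → -5, C → -3; maximin = -2.
Column maxima: b1 → 8, b2 → 8; minimax = 8.
-2 ≠ 8, so there is no saddle point; optimal play is mixed.
B is strictly dominated by A, so the row player never plays it.
On the remaining 2×2 (A, C vs b1, b2):
Let the row player play A with probability p. Expected payoff against b1: 8p + (-3)(1−p) = 11p − 3; against b2: (-2)p + 8(1−p) = −10p + 8.
Setting these equal: 11p − 3 = −10p + 8 ⇒ 21p = 11 ⇒ p = 11/21, and the value is (11)·(11/21) − 3 = 58/21.
For the column player: with q = P(b1), equating A's and C's payoffs gives 10q − 2 = −11q + 8 ⇒ q = 10/21.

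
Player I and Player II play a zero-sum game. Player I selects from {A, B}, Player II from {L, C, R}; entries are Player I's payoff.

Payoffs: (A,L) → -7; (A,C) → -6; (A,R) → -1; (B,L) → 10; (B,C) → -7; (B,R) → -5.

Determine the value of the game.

Row minima: A → -7, B → -7; maximin = -7.
Column maxima: L → 10, C → -6, R → -1; minimax = -6.
-7 ≠ -6, so there is no saddle point; optimal play is mixed.
R is strictly dominated by C (it gives Player I strictly more in every row), so Player II never plays it.
On the remaining 2×2 (A, B vs L, C):
Let Player I play A with probability p. Expected payoff against L: (-7)p + 10(1−p) = −17p + 10; against C: (-6)p + (-7)(1−p) = p − 7.
Setting these equal: −17p + 10 = p − 7 ⇒ −18p = -17 ⇒ p = 17/18, and the value is (-17)·(17/18) + 10 = -109/18.
For Player II: with q = P(L), equating A's and B's payoffs gives −q − 6 = 17q − 7 ⇒ q = 1/18.

-109/18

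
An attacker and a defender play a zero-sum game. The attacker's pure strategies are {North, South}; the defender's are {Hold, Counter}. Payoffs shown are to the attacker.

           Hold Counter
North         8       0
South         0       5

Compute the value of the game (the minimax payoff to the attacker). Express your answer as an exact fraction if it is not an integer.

Row minima: North → 0, South → 0; maximin = 0.
Column maxima: Hold → 8, Counter → 5; minimax = 5.
0 ≠ 5, so there is no saddle point; optimal play is mixed.
Let the attacker play North with probability p. Expected payoff against Hold: 8p + 0(1−p) = 8p; against Counter: 0p + 5(1−p) = −5p + 5.
Setting these equal: 8p = −5p + 5 ⇒ 13p = 5 ⇒ p = 5/13, and the value is (8)·(5/13) = 40/13.
For the defender: with q = P(Hold), equating North's and South's payoffs gives 8q = −5q + 5 ⇒ q = 5/13.

40/13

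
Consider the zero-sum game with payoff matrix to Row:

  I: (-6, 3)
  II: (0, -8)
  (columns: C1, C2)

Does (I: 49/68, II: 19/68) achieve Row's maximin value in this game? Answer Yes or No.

Against C1 this mix gives (49/68)·(-6) + (19/68)·0 = -147/34.
Against C2 this mix gives (49/68)·3 + (19/68)·(-8) = -5/68.
Column will play C1, holding Row to -147/34. Shifting weight toward the row that does better against C1 would raise this floor (the equalizing mix achieves -48/17 against both C1 and C2), so the proposed strategy is not optimal.

No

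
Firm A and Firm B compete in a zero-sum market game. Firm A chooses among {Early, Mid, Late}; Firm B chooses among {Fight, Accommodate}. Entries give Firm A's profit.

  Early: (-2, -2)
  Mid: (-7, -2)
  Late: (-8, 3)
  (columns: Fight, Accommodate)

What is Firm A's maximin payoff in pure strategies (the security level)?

-2

Row minima: Early → -2, Mid → -7, Late → -8.
The best of these is -2.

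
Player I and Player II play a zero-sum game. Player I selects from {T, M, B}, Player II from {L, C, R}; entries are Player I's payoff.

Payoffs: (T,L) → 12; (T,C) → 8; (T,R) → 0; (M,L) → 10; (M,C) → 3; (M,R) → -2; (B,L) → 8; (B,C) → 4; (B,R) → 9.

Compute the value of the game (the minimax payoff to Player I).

Row minima: T → 0, M → -2, B → 4; maximin = 4.
Column maxima: L → 12, C → 8, R → 9; minimax = 8.
4 ≠ 8, so there is no saddle point; optimal play is mixed.
M is strictly dominated by T, so Player I never plays it.
L is strictly dominated by C (it gives Player I strictly more in every row), so Player II never plays it.
On the remaining 2×2 (T, B vs C, R):
Let Player I play T with probability p. Expected payoff against C: 8p + 4(1−p) = 4p + 4; against R: 0p + 9(1−p) = −9p + 9.
Setting these equal: 4p + 4 = −9p + 9 ⇒ 13p = 5 ⇒ p = 5/13, and the value is (4)·(5/13) + 4 = 72/13.
For Player II: with q = P(C), equating T's and B's payoffs gives 8q = −5q + 9 ⇒ q = 9/13.

72/13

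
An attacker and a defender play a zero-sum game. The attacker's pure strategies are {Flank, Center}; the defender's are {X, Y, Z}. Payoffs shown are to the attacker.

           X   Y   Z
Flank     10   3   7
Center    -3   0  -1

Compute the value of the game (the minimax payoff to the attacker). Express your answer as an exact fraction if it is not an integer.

Row minima: Flank → 3, Center → -3; maximin = 3.
Column maxima: X → 10, Y → 3, Z → 7; minimax = 3.
Since maximin = minimax = 3, there is a saddle point and the value is 3.

3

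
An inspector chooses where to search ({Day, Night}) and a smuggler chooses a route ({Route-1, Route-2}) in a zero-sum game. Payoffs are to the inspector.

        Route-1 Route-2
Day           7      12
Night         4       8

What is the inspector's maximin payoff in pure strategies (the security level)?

7

Row minima: Day → 7, Night → 4.
The best of these is 7.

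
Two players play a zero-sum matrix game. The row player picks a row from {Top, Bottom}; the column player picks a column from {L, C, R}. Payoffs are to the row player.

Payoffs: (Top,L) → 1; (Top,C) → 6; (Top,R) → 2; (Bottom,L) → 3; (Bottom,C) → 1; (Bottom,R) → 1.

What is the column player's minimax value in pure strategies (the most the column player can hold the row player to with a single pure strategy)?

2

Column maxima: L → 3, C → 6, R → 2.
The smallest of these is 2.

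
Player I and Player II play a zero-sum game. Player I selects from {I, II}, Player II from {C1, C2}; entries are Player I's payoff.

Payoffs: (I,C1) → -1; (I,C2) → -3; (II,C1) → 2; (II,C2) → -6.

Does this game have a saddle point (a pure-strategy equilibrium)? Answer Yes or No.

Row minima: I → -3, II → -6; maximin = -3.
Column maxima: C1 → 2, C2 → -3; minimax = -3.
maximin = minimax = -3, so a saddle point exists.

Yes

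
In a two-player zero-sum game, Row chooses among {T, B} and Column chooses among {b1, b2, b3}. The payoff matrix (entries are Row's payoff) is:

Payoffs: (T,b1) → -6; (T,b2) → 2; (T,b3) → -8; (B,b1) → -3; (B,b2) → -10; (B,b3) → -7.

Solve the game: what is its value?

-94/13

Row minima: T → -8, B → -10; maximin = -8.
Column maxima: b1 → -3, b2 → 2, b3 → -7; minimax = -7.
-8 ≠ -7, so there is no saddle point; optimal play is mixed.
b1 is strictly dominated by b3 (it gives Row strictly more in every row), so Column never plays it.
On the remaining 2×2 (T, B vs b2, b3):
Let Row play T with probability p. Expected payoff against b2: 2p + (-10)(1−p) = 12p − 10; against b3: (-8)p + (-7)(1−p) = −p − 7.
Setting these equal: 12p − 10 = −p − 7 ⇒ 13p = 3 ⇒ p = 3/13, and the value is (12)·(3/13) − 10 = -94/13.
For Column: with q = P(b2), equating T's and B's payoffs gives 10q − 8 = −3q − 7 ⇒ q = 1/13.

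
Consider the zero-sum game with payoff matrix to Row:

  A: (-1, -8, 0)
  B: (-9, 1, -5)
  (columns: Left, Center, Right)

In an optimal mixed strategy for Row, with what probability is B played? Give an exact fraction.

Row minima: A → -8, B → -9; maximin = -8.
Column maxima: Left → -1, Center → 1, Right → 0; minimax = -1.
-8 ≠ -1, so there is no saddle point; optimal play is mixed.
Right is strictly dominated by Left (it gives Row strictly more in every row), so Column never plays it.
On the remaining 2×2 (A, B vs Left, Center):
Let Row play A with probability p. Expected payoff against Left: (-1)p + (-9)(1−p) = 8p − 9; against Center: (-8)p + 1(1−p) = −9p + 1.
Setting these equal: 8p − 9 = −9p + 1 ⇒ 17p = 10 ⇒ p = 10/17, and the value is (8)·(10/17) − 9 = -73/17.
For Column: with q = P(Left), equating A's and B's payoffs gives 7q − 8 = −10q + 1 ⇒ q = 9/17.

7/17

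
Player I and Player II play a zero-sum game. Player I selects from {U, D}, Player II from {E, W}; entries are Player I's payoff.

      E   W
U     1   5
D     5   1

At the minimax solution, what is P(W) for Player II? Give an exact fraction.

Row minima: U → 1, D → 1; maximin = 1.
Column maxima: E → 5, W → 5; minimax = 5.
1 ≠ 5, so there is no saddle point; optimal play is mixed.
Let Player I play U with probability p. Expected payoff against E: 1p + 5(1−p) = −4p + 5; against W: 5p + 1(1−p) = 4p + 1.
Setting these equal: −4p + 5 = 4p + 1 ⇒ −8p = -4 ⇒ p = 1/2, and the value is (-4)·(1/2) + 5 = 3.
For Player II: with q = P(E), equating U's and D's payoffs gives −4q + 5 = 4q + 1 ⇒ q = 1/2.

1/2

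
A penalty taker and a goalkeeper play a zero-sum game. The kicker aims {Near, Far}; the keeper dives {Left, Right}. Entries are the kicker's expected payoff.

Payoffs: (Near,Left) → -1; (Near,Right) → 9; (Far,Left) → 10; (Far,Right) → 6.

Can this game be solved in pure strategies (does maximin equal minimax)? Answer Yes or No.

Row minima: Near → -1, Far → 6; maximin = 6.
Column maxima: Left → 10, Right → 9; minimax = 9.
6 ≠ 9, so no pure-strategy equilibrium exists.

No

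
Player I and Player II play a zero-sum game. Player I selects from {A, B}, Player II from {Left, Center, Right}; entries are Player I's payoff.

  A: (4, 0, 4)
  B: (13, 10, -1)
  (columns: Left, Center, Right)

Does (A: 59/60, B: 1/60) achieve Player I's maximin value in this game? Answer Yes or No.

No

Against Left this mix gives (59/60)·4 + (1/60)·13 = 83/20.
Against Center this mix gives (59/60)·0 + (1/60)·10 = 1/6.
Against Right this mix gives (59/60)·4 + (1/60)·(-1) = 47/12.
Player II will play Center, holding Player I to 1/6. Shifting weight toward the row that does better against Center would raise this floor (the equalizing mix achieves 8/3 against both Center and Right), so the proposed strategy is not optimal.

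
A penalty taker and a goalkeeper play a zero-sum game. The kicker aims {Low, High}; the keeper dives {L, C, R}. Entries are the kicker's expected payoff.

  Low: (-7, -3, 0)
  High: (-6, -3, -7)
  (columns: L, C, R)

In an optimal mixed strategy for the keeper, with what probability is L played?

Row minima: Low → -7, High → -7; maximin = -7.
Column maxima: L → -6, C → -3, R → 0; minimax = -6.
-7 ≠ -6, so there is no saddle point; optimal play is mixed.
C is strictly dominated by L (it gives the kicker strictly more in every row), so the keeper never plays it.
On the remaining 2×2 (Low, High vs L, R):
Let the kicker play Low with probability p. Expected payoff against L: (-7)p + (-6)(1−p) = −p − 6; against R: 0p + (-7)(1−p) = 7p − 7.
Setting these equal: −p − 6 = 7p − 7 ⇒ −8p = -1 ⇒ p = 1/8, and the value is (-1)·(1/8) − 6 = -49/8.
For the keeper: with q = P(L), equating Low's and High's payoffs gives −7q = q − 7 ⇒ q = 7/8.

7/8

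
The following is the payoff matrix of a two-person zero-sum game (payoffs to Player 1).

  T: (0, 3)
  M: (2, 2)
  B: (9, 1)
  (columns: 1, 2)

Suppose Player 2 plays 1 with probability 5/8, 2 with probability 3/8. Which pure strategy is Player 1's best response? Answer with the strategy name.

B

Expected payoff of T: (5/8)·0 + (3/8)·3 = 9/8.
Expected payoff of M: (5/8)·2 + (3/8)·2 = 2.
Expected payoff of B: (5/8)·9 + (3/8)·1 = 6.
The largest is 6, so Player 1's best response is B.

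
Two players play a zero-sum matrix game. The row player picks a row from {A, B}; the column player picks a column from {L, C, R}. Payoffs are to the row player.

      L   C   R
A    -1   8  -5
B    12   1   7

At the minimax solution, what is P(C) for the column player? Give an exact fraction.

12/19

Row minima: A → -5, B → 1; maximin = 1.
Column maxima: L → 12, C → 8, R → 7; minimax = 7.
1 ≠ 7, so there is no saddle point; optimal play is mixed.
L is strictly dominated by R (it gives the row player strictly more in every row), so the column player never plays it.
On the remaining 2×2 (A, B vs C, R):
Let the row player play A with probability p. Expected payoff against C: 8p + 1(1−p) = 7p + 1; against R: (-5)p + 7(1−p) = −12p + 7.
Setting these equal: 7p + 1 = −12p + 7 ⇒ 19p = 6 ⇒ p = 6/19, and the value is (7)·(6/19) + 1 = 61/19.
For the column player: with q = P(C), equating A's and B's payoffs gives 13q − 5 = −6q + 7 ⇒ q = 12/19.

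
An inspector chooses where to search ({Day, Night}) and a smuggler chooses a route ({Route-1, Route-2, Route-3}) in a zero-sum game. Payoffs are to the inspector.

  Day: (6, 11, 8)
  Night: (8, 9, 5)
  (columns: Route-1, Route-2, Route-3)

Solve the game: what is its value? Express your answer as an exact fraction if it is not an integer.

Row minima: Day → 6, Night → 5; maximin = 6.
Column maxima: Route-1 → 8, Route-2 → 11, Route-3 → 8; minimax = 8.
6 ≠ 8, so there is no saddle point; optimal play is mixed.
Route-2 is strictly dominated by Route-1 (it gives the inspector strictly more in every row), so the smuggler never plays it.
On the remaining 2×2 (Day, Night vs Route-1, Route-3):
Let the inspector play Day with probability p. Expected payoff against Route-1: 6p + 8(1−p) = −2p + 8; against Route-3: 8p + 5(1−p) = 3p + 5.
Setting these equal: −2p + 8 = 3p + 5 ⇒ −5p = -3 ⇒ p = 3/5, and the value is (-2)·(3/5) + 8 = 34/5.
For the smuggler: with q = P(Route-1), equating Day's and Night's payoffs gives −2q + 8 = 3q + 5 ⇒ q = 3/5.

34/5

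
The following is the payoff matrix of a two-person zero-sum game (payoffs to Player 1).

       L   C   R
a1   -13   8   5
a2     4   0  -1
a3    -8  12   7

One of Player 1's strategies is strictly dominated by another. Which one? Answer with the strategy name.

a1

a3 gives a strictly higher payoff than a1 against every column: -8 > -13, 12 > 8, 7 > 5.
So a1 is strictly dominated and Player 1 never plays it.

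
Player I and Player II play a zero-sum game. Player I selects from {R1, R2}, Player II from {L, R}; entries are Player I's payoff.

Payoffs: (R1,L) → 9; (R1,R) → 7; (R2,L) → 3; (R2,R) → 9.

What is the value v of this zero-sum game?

15/2

Row minima: R1 → 7, R2 → 3; maximin = 7.
Column maxima: L → 9, R → 9; minimax = 9.
7 ≠ 9, so there is no saddle point; optimal play is mixed.
Let Player I play R1 with probability p. Expected payoff against L: 9p + 3(1−p) = 6p + 3; against R: 7p + 9(1−p) = −2p + 9.
Setting these equal: 6p + 3 = −2p + 9 ⇒ 8p = 6 ⇒ p = 3/4, and the value is (6)·(3/4) + 3 = 15/2.
For Player II: with q = P(L), equating R1's and R2's payoffs gives 2q + 7 = −6q + 9 ⇒ q = 1/4.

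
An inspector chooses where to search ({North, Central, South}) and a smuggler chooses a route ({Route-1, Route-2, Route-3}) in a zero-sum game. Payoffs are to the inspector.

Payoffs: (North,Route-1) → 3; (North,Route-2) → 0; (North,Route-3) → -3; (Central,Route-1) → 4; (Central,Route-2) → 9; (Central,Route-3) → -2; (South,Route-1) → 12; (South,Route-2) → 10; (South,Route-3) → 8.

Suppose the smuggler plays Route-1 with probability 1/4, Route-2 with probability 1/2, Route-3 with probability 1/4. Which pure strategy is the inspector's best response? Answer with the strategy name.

Expected payoff of North: (1/4)·3 + (1/2)·0 + (1/4)·(-3) = 0.
Expected payoff of Central: (1/4)·4 + (1/2)·9 + (1/4)·(-2) = 5.
Expected payoff of South: (1/4)·12 + (1/2)·10 + (1/4)·8 = 10.
The largest is 10, so the inspector's best response is South.

South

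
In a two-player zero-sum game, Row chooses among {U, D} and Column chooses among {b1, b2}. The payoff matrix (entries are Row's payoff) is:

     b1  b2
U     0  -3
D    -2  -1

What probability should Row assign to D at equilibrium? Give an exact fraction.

Row minima: U → -3, D → -2; maximin = -2.
Column maxima: b1 → 0, b2 → -1; minimax = -1.
-2 ≠ -1, so there is no saddle point; optimal play is mixed.
Let Row play U with probability p. Expected payoff against b1: 0p + (-2)(1−p) = 2p − 2; against b2: (-3)p + (-1)(1−p) = −2p − 1.
Setting these equal: 2p − 2 = −2p − 1 ⇒ 4p = 1 ⇒ p = 1/4, and the value is (2)·(1/4) − 2 = -3/2.
For Column: with q = P(b1), equating U's and D's payoffs gives 3q − 3 = −q − 1 ⇒ q = 1/2.

3/4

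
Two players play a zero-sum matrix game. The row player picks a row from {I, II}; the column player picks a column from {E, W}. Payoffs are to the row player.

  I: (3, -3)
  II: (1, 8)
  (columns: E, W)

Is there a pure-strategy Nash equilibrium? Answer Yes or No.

Row minima: I → -3, II → 1; maximin = 1.
Column maxima: E → 3, W → 8; minimax = 3.
1 ≠ 3, so no pure-strategy equilibrium exists.

No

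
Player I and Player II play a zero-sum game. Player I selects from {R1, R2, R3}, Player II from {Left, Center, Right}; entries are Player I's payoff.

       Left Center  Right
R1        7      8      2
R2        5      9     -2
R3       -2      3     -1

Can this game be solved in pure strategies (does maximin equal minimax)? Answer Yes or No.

Yes

Row minima: R1 → 2, R2 → -2, R3 → -2; maximin = 2.
Column maxima: Left → 7, Center → 9, Right → 2; minimax = 2.
maximin = minimax = 2, so a saddle point exists.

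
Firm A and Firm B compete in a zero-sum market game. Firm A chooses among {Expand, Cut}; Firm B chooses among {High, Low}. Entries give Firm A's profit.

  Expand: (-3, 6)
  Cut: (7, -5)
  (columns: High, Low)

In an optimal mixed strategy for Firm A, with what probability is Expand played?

4/7

Row minima: Expand → -3, Cut → -5; maximin = -3.
Column maxima: High → 7, Low → 6; minimax = 6.
-3 ≠ 6, so there is no saddle point; optimal play is mixed.
Let Firm A play Expand with probability p. Expected payoff against High: (-3)p + 7(1−p) = −10p + 7; against Low: 6p + (-5)(1−p) = 11p − 5.
Setting these equal: −10p + 7 = 11p − 5 ⇒ −21p = -12 ⇒ p = 4/7, and the value is (-10)·(4/7) + 7 = 9/7.
For Firm B: with q = P(High), equating Expand's and Cut's payoffs gives −9q + 6 = 12q − 5 ⇒ q = 11/21.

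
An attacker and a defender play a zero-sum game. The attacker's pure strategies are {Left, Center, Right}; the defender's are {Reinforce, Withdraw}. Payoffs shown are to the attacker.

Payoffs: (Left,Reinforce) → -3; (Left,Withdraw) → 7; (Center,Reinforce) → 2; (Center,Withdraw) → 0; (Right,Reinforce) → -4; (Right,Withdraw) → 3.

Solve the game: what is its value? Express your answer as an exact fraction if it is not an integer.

Row minima: Left → -3, Center → 0, Right → -4; maximin = 0.
Column maxima: Reinforce → 2, Withdraw → 7; minimax = 2.
0 ≠ 2, so there is no saddle point; optimal play is mixed.
Right is strictly dominated by Left, so the attacker never plays it.
On the remaining 2×2 (Left, Center vs Reinforce, Withdraw):
Let the attacker play Left with probability p. Expected payoff against Reinforce: (-3)p + 2(1−p) = −5p + 2; against Withdraw: 7p + 0(1−p) = 7p.
Setting these equal: −5p + 2 = 7p ⇒ −12p = -2 ⇒ p = 1/6, and the value is (-5)·(1/6) + 2 = 7/6.
For the defender: with q = P(Reinforce), equating Left's and Center's payoffs gives −10q + 7 = 2q ⇒ q = 7/12.

7/6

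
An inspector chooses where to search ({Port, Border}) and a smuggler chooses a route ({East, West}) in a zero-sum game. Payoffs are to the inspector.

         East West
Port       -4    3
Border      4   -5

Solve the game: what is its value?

Row minima: Port → -4, Border → -5; maximin = -4.
Column maxima: East → 4, West → 3; minimax = 3.
-4 ≠ 3, so there is no saddle point; optimal play is mixed.
Let the inspector play Port with probability p. Expected payoff against East: (-4)p + 4(1−p) = −8p + 4; against West: 3p + (-5)(1−p) = 8p − 5.
Setting these equal: −8p + 4 = 8p − 5 ⇒ −16p = -9 ⇒ p = 9/16, and the value is (-8)·(9/16) + 4 = -1/2.
For the smuggler: with q = P(East), equating Port's and Border's payoffs gives −7q + 3 = 9q − 5 ⇒ q = 1/2.

-1/2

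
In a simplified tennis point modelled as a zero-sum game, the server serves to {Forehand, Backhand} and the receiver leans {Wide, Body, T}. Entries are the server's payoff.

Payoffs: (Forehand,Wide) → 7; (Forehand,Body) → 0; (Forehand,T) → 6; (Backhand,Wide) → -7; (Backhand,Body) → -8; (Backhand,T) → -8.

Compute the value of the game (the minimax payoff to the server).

Row minima: Forehand → 0, Backhand → -8; maximin = 0.
Column maxima: Wide → 7, Body → 0, T → 6; minimax = 0.
Since maximin = minimax = 0, there is a saddle point and the value is 0.

0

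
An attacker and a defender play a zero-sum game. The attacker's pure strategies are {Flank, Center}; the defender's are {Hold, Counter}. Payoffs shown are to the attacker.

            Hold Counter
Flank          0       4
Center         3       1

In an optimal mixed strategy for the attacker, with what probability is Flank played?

1/3

Row minima: Flank → 0, Center → 1; maximin = 1.
Column maxima: Hold → 3, Counter → 4; minimax = 3.
1 ≠ 3, so there is no saddle point; optimal play is mixed.
Let the attacker play Flank with probability p. Expected payoff against Hold: 0p + 3(1−p) = −3p + 3; against Counter: 4p + 1(1−p) = 3p + 1.
Setting these equal: −3p + 3 = 3p + 1 ⇒ −6p = -2 ⇒ p = 1/3, and the value is (-3)·(1/3) + 3 = 2.
For the defender: with q = P(Hold), equating Flank's and Center's payoffs gives −4q + 4 = 2q + 1 ⇒ q = 1/2.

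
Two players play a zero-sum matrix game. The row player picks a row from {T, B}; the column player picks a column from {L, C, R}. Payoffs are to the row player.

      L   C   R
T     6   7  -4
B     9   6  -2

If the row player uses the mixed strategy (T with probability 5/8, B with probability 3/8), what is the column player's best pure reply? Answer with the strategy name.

R

If the column player plays L, the row player's expected payoff is (5/8)·6 + (3/8)·9 = 57/8.
If the column player plays C, the row player's expected payoff is (5/8)·7 + (3/8)·6 = 53/8.
If the column player plays R, the row player's expected payoff is (5/8)·(-4) + (3/8)·(-2) = -13/4.
The column player minimizes the row player's payoff; the smallest is -13/4, so the best response is R.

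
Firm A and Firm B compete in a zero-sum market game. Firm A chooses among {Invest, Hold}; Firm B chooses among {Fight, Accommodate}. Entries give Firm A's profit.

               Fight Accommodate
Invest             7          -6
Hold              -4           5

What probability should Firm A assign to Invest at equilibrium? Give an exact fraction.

Row minima: Invest → -6, Hold → -4; maximin = -4.
Column maxima: Fight → 7, Accommodate → 5; minimax = 5.
-4 ≠ 5, so there is no saddle point; optimal play is mixed.
Let Firm A play Invest with probability p. Expected payoff against Fight: 7p + (-4)(1−p) = 11p − 4; against Accommodate: (-6)p + 5(1−p) = −11p + 5.
Setting these equal: 11p − 4 = −11p + 5 ⇒ 22p = 9 ⇒ p = 9/22, and the value is (11)·(9/22) − 4 = 1/2.
For Firm B: with q = P(Fight), equating Invest's and Hold's payoffs gives 13q − 6 = −9q + 5 ⇒ q = 1/2.

9/22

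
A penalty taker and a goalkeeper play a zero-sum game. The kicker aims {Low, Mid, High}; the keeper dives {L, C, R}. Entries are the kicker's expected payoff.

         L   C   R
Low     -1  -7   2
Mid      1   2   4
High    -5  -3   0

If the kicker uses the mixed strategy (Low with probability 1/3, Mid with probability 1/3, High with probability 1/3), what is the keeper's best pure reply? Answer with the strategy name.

C

If the keeper plays L, the kicker's expected payoff is (1/3)·(-1) + (1/3)·1 + (1/3)·(-5) = -5/3.
If the keeper plays C, the kicker's expected payoff is (1/3)·(-7) + (1/3)·2 + (1/3)·(-3) = -8/3.
If the keeper plays R, the kicker's expected payoff is (1/3)·2 + (1/3)·4 + (1/3)·0 = 2.
The keeper minimizes the kicker's payoff; the smallest is -8/3, so the best response is C.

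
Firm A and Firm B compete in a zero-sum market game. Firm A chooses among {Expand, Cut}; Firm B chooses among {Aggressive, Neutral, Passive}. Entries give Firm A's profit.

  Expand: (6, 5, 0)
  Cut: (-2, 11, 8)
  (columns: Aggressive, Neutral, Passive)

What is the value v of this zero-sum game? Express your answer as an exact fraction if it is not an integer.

3

Row minima: Expand → 0, Cut → -2; maximin = 0.
Column maxima: Aggressive → 6, Neutral → 11, Passive → 8; minimax = 6.
0 ≠ 6, so there is no saddle point; optimal play is mixed.
Neutral is strictly dominated by Passive (it gives Firm A strictly more in every row), so Firm B never plays it.
On the remaining 2×2 (Expand, Cut vs Aggressive, Passive):
Let Firm A play Expand with probability p. Expected payoff against Aggressive: 6p + (-2)(1−p) = 8p − 2; against Passive: 0p + 8(1−p) = −8p + 8.
Setting these equal: 8p − 2 = −8p + 8 ⇒ 16p = 10 ⇒ p = 5/8, and the value is (8)·(5/8) − 2 = 3.
For Firm B: with q = P(Aggressive), equating Expand's and Cut's payoffs gives 6q = −10q + 8 ⇒ q = 1/2.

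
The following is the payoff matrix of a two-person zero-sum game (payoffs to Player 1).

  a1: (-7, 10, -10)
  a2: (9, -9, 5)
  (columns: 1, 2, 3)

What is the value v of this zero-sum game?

-20/17

Row minima: a1 → -10, a2 → -9; maximin = -9.
Column maxima: 1 → 9, 2 → 10, 3 → 5; minimax = 5.
-9 ≠ 5, so there is no saddle point; optimal play is mixed.
1 is strictly dominated by 3 (it gives Player 1 strictly more in every row), so Player 2 never plays it.
On the remaining 2×2 (a1, a2 vs 2, 3):
Let Player 1 play a1 with probability p. Expected payoff against 2: 10p + (-9)(1−p) = 19p − 9; against 3: (-10)p + 5(1−p) = −15p + 5.
Setting these equal: 19p − 9 = −15p + 5 ⇒ 34p = 14 ⇒ p = 7/17, and the value is (19)·(7/17) − 9 = -20/17.
For Player 2: with q = P(2), equating a1's and a2's payoffs gives 20q − 10 = −14q + 5 ⇒ q = 15/34.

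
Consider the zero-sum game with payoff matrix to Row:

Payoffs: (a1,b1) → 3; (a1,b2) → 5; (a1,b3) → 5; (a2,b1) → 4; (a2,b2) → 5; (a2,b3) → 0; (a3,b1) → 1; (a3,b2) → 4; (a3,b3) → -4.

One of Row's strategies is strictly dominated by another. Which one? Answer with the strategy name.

a1 gives a strictly higher payoff than a3 against every column: 3 > 1, 5 > 4, 5 > -4.
So a3 is strictly dominated and Row never plays it.

a3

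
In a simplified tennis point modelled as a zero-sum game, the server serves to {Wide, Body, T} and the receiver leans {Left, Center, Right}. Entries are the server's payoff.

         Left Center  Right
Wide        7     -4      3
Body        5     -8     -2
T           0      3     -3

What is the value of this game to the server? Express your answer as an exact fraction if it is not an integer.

Row minima: Wide → -4, Body → -8, T → -3; maximin = -3.
Column maxima: Left → 7, Center → 3, Right → 3; minimax = 3.
-3 ≠ 3, so there is no saddle point; optimal play is mixed.
Body is strictly dominated by Wide, so the server never plays it.
Left is strictly dominated by Right (it gives the server strictly more in every row), so the receiver never plays it.
On the remaining 2×2 (Wide, T vs Center, Right):
Let the server play Wide with probability p. Expected payoff against Center: (-4)p + 3(1−p) = −7p + 3; against Right: 3p + (-3)(1−p) = 6p − 3.
Setting these equal: −7p + 3 = 6p − 3 ⇒ −13p = -6 ⇒ p = 6/13, and the value is (-7)·(6/13) + 3 = -3/13.
For the receiver: with q = P(Center), equating Wide's and T's payoffs gives −7q + 3 = 6q − 3 ⇒ q = 6/13.

-3/13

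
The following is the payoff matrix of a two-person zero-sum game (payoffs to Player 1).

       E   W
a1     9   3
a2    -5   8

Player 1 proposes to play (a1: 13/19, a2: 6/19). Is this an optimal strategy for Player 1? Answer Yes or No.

Yes

Against E this mix gives (13/19)·9 + (6/19)·(-5) = 87/19.
Against W this mix gives (13/19)·3 + (6/19)·8 = 87/19.
All of Player 2's active replies (E, W) yield 87/19, and no column does worse for Player 1. The mix makes Player 2 indifferent and guarantees 87/19, so it is optimal.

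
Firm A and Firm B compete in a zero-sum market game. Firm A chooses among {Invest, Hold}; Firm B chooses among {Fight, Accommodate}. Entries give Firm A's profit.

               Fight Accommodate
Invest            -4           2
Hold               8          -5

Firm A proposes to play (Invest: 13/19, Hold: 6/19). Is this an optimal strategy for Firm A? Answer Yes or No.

Yes

Against Fight this mix gives (13/19)·(-4) + (6/19)·8 = -4/19.
Against Accommodate this mix gives (13/19)·2 + (6/19)·(-5) = -4/19.
All of Firm B's active replies (Fight, Accommodate) yield -4/19, and no column does worse for Firm A. The mix makes Firm B indifferent and guarantees -4/19, so it is optimal.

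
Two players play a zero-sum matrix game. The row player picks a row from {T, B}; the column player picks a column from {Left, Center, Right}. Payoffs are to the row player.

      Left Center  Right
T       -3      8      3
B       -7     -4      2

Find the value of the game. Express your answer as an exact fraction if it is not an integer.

Row minima: T → -3, B → -7; maximin = -3.
Column maxima: Left → -3, Center → 8, Right → 3; minimax = -3.
Since maximin = minimax = -3, there is a saddle point and the value is -3.

-3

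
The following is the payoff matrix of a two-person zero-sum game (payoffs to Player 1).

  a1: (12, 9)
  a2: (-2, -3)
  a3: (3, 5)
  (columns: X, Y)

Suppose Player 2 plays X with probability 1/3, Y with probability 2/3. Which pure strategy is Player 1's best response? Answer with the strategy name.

Expected payoff of a1: (1/3)·12 + (2/3)·9 = 10.
Expected payoff of a2: (1/3)·(-2) + (2/3)·(-3) = -8/3.
Expected payoff of a3: (1/3)·3 + (2/3)·5 = 13/3.
The largest is 10, so Player 1's best response is a1.

a1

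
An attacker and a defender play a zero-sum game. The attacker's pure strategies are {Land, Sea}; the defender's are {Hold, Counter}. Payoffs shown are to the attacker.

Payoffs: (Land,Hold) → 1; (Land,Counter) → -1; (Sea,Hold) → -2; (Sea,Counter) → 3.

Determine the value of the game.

Row minima: Land → -1, Sea → -2; maximin = -1.
Column maxima: Hold → 1, Counter → 3; minimax = 1.
-1 ≠ 1, so there is no saddle point; optimal play is mixed.
Let the attacker play Land with probability p. Expected payoff against Hold: 1p + (-2)(1−p) = 3p − 2; against Counter: (-1)p + 3(1−p) = −4p + 3.
Setting these equal: 3p − 2 = −4p + 3 ⇒ 7p = 5 ⇒ p = 5/7, and the value is (3)·(5/7) − 2 = 1/7.
For the defender: with q = P(Hold), equating Land's and Sea's payoffs gives 2q − 1 = −5q + 3 ⇒ q = 4/7.

1/7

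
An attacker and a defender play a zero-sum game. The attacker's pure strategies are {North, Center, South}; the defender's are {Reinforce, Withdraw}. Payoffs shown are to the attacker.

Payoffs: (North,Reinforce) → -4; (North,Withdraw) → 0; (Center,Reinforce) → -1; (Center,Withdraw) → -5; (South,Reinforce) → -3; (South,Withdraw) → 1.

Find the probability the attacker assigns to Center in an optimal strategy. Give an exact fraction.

1/2

Row minima: North → -4, Center → -5, South → -3; maximin = -3.
Column maxima: Reinforce → -1, Withdraw → 1; minimax = -1.
-3 ≠ -1, so there is no saddle point; optimal play is mixed.
North is strictly dominated by South, so the attacker never plays it.
On the remaining 2×2 (Center, South vs Reinforce, Withdraw):
Let the attacker play Center with probability p. Expected payoff against Reinforce: (-1)p + (-3)(1−p) = 2p − 3; against Withdraw: (-5)p + 1(1−p) = −6p + 1.
Setting these equal: 2p − 3 = −6p + 1 ⇒ 8p = 4 ⇒ p = 1/2, and the value is (2)·(1/2) − 3 = -2.
For the defender: with q = P(Reinforce), equating Center's and South's payoffs gives 4q − 5 = −4q + 1 ⇒ q = 3/4.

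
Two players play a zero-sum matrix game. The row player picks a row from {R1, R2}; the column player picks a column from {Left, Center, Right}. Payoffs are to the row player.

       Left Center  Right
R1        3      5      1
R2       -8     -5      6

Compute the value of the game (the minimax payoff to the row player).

Row minima: R1 → 1, R2 → -8; maximin = 1.
Column maxima: Left → 3, Center → 5, Right → 6; minimax = 3.
1 ≠ 3, so there is no saddle point; optimal play is mixed.
Center is strictly dominated by Left (it gives the row player strictly more in every row), so the column player never plays it.
On the remaining 2×2 (R1, R2 vs Left, Right):
Let the row player play R1 with probability p. Expected payoff against Left: 3p + (-8)(1−p) = 11p − 8; against Right: 1p + 6(1−p) = −5p + 6.
Setting these equal: 11p − 8 = −5p + 6 ⇒ 16p = 14 ⇒ p = 7/8, and the value is (11)·(7/8) − 8 = 13/8.
For the column player: with q = P(Left), equating R1's and R2's payoffs gives 2q + 1 = −14q + 6 ⇒ q = 5/16.

13/8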